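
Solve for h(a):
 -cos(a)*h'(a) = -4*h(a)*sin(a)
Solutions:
 h(a) = C1/cos(a)^4


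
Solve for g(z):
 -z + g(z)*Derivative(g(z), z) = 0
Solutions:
 g(z) = -sqrt(C1 + z^2)
 g(z) = sqrt(C1 + z^2)


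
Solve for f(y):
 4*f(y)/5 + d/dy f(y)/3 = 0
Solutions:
 f(y) = C1*exp(-12*y/5)


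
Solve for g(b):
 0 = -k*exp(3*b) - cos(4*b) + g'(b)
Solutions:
 g(b) = C1 + k*exp(3*b)/3 + sin(4*b)/4


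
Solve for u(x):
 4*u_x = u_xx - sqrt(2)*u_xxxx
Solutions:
 u(x) = C1 + C2*exp(3^(1/3)*x*(sqrt(2)*3^(1/3)/(sqrt(3)*sqrt(216 - sqrt(2))/2 + 9*sqrt(2))^(1/3) + 2*(sqrt(3)*sqrt(216 - sqrt(2))/2 + 9*sqrt(2))^(1/3))/12)*sin(x*(-3*sqrt(6)/(3*sqrt(3)*sqrt(216 - sqrt(2))/2 + 27*sqrt(2))^(1/3) + 2*sqrt(3)*(3*sqrt(3)*sqrt(216 - sqrt(2))/2 + 27*sqrt(2))^(1/3))/12) + C3*exp(3^(1/3)*x*(sqrt(2)*3^(1/3)/(sqrt(3)*sqrt(216 - sqrt(2))/2 + 9*sqrt(2))^(1/3) + 2*(sqrt(3)*sqrt(216 - sqrt(2))/2 + 9*sqrt(2))^(1/3))/12)*cos(x*(-3*sqrt(6)/(3*sqrt(3)*sqrt(216 - sqrt(2))/2 + 27*sqrt(2))^(1/3) + 2*sqrt(3)*(3*sqrt(3)*sqrt(216 - sqrt(2))/2 + 27*sqrt(2))^(1/3))/12) + C4*exp(-3^(1/3)*x*(sqrt(2)*3^(1/3)/(sqrt(3)*sqrt(216 - sqrt(2))/2 + 9*sqrt(2))^(1/3) + 2*(sqrt(3)*sqrt(216 - sqrt(2))/2 + 9*sqrt(2))^(1/3))/6)


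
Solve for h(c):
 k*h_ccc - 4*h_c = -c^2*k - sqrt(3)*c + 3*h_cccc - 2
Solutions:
 h(c) = C1 + C2*exp(c*(-k^2/(-k^3/27 + sqrt(-k^6 + (486 - k^3)^2)/27 + 18)^(1/3) + 3*k - 9*(-k^3/27 + sqrt(-k^6 + (486 - k^3)^2)/27 + 18)^(1/3))/27) + C3*exp(c*(-4*k^2/((-1 + sqrt(3)*I)*(-k^3/27 + sqrt(-k^6 + (486 - k^3)^2)/27 + 18)^(1/3)) + 6*k + 9*(-k^3/27 + sqrt(-k^6 + (486 - k^3)^2)/27 + 18)^(1/3) - 9*sqrt(3)*I*(-k^3/27 + sqrt(-k^6 + (486 - k^3)^2)/27 + 18)^(1/3))/54) + C4*exp(c*(4*k^2/((1 + sqrt(3)*I)*(-k^3/27 + sqrt(-k^6 + (486 - k^3)^2)/27 + 18)^(1/3)) + 6*k + 9*(-k^3/27 + sqrt(-k^6 + (486 - k^3)^2)/27 + 18)^(1/3) + 9*sqrt(3)*I*(-k^3/27 + sqrt(-k^6 + (486 - k^3)^2)/27 + 18)^(1/3))/54) + c^3*k/12 + sqrt(3)*c^2/8 + c*k^2/8 + c/2


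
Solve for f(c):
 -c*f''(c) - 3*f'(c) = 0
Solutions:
 f(c) = C1 + C2/c^2


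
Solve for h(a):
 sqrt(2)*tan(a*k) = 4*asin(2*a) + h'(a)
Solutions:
 h(a) = C1 - 4*a*asin(2*a) - 2*sqrt(1 - 4*a^2) + sqrt(2)*Piecewise((-log(cos(a*k))/k, Ne(k, 0)), (0, True))


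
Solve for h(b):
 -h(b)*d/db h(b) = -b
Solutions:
 h(b) = -sqrt(C1 + b^2)
 h(b) = sqrt(C1 + b^2)


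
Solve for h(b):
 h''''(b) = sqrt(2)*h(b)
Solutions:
 h(b) = C1*exp(-2^(1/8)*b) + C2*exp(2^(1/8)*b) + C3*sin(2^(1/8)*b) + C4*cos(2^(1/8)*b)


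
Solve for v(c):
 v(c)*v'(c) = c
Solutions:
 v(c) = -sqrt(C1 + c^2)
 v(c) = sqrt(C1 + c^2)


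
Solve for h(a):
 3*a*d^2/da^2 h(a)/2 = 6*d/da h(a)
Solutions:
 h(a) = C1 + C2*a^5


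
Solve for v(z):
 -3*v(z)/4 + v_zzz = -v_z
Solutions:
 v(z) = C1*exp(3^(1/3)*z*(-(27 + sqrt(921))^(1/3) + 4*3^(1/3)/(27 + sqrt(921))^(1/3))/12)*sin(3^(1/6)*z*((27 + sqrt(921))^(-1/3) + 3^(2/3)*(27 + sqrt(921))^(1/3)/12)) + C2*exp(3^(1/3)*z*(-(27 + sqrt(921))^(1/3) + 4*3^(1/3)/(27 + sqrt(921))^(1/3))/12)*cos(3^(1/6)*z*((27 + sqrt(921))^(-1/3) + 3^(2/3)*(27 + sqrt(921))^(1/3)/12)) + C3*exp(-3^(1/3)*z*(-(27 + sqrt(921))^(1/3) + 4*3^(1/3)/(27 + sqrt(921))^(1/3))/6)


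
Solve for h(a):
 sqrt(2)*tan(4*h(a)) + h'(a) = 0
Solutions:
 h(a) = -asin(C1*exp(-4*sqrt(2)*a))/4 + pi/4
 h(a) = asin(C1*exp(-4*sqrt(2)*a))/4


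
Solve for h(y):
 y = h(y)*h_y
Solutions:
 h(y) = -sqrt(C1 + y^2)
 h(y) = sqrt(C1 + y^2)


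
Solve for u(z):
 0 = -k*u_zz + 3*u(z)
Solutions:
 u(z) = C1*exp(-sqrt(3)*z*sqrt(1/k)) + C2*exp(sqrt(3)*z*sqrt(1/k))


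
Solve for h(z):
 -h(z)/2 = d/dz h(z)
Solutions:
 h(z) = C1*exp(-z/2)


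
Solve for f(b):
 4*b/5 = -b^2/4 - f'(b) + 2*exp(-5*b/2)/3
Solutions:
 f(b) = C1 - b^3/12 - 2*b^2/5 - 4*exp(-5*b/2)/15


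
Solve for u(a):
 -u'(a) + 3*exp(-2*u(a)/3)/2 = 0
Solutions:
 u(a) = 3*log(-sqrt(C1 + 3*a)) - 3*log(3)/2
 u(a) = 3*log(C1 + 3*a)/2 - 3*log(3)/2


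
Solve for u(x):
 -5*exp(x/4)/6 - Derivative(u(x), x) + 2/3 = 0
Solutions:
 u(x) = C1 + 2*x/3 - 10*exp(x/4)/3


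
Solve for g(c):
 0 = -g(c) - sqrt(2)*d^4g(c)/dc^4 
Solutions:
 g(c) = (C1*sin(2^(3/8)*c/2) + C2*cos(2^(3/8)*c/2))*exp(-2^(3/8)*c/2) + (C3*sin(2^(3/8)*c/2) + C4*cos(2^(3/8)*c/2))*exp(2^(3/8)*c/2)


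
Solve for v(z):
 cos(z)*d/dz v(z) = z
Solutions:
 v(z) = C1 + Integral(z/cos(z), z)


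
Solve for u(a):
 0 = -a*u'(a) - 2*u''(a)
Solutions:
 u(a) = C1 + C2*erf(a/2)


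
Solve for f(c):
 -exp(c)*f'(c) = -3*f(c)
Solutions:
 f(c) = C1*exp(-3*exp(-c))


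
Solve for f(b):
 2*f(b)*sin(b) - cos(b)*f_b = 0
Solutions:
 f(b) = C1/cos(b)^2


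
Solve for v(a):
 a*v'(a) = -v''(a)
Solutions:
 v(a) = C1 + C2*erf(sqrt(2)*a/2)


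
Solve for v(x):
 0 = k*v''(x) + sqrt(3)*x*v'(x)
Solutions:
 v(x) = C1 + C2*sqrt(k)*erf(sqrt(2)*3^(1/4)*x*sqrt(1/k)/2)


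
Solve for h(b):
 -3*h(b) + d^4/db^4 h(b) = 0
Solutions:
 h(b) = C1*exp(-3^(1/4)*b) + C2*exp(3^(1/4)*b) + C3*sin(3^(1/4)*b) + C4*cos(3^(1/4)*b)


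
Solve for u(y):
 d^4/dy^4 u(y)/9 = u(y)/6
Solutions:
 u(y) = C1*exp(-2^(3/4)*3^(1/4)*y/2) + C2*exp(2^(3/4)*3^(1/4)*y/2) + C3*sin(2^(3/4)*3^(1/4)*y/2) + C4*cos(2^(3/4)*3^(1/4)*y/2)


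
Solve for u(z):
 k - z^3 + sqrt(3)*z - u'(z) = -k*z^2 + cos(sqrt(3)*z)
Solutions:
 u(z) = C1 + k*z^3/3 + k*z - z^4/4 + sqrt(3)*z^2/2 - sqrt(3)*sin(sqrt(3)*z)/3


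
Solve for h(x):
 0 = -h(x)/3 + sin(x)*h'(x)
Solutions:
 h(x) = C1*(cos(x) - 1)^(1/6)/(cos(x) + 1)^(1/6)


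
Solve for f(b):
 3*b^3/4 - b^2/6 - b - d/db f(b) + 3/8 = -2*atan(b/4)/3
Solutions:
 f(b) = C1 + 3*b^4/16 - b^3/18 - b^2/2 + 2*b*atan(b/4)/3 + 3*b/8 - 4*log(b^2 + 16)/3


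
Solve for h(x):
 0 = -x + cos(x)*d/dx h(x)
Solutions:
 h(x) = C1 + Integral(x/cos(x), x)


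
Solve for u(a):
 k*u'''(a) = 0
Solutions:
 u(a) = C1 + C2*a + C3*a^2


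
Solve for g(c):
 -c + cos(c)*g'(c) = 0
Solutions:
 g(c) = C1 + Integral(c/cos(c), c)


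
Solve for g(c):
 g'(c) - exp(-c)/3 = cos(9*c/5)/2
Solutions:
 g(c) = C1 + 5*sin(9*c/5)/18 - exp(-c)/3


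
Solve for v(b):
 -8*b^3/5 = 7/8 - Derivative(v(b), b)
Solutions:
 v(b) = C1 + 2*b^4/5 + 7*b/8


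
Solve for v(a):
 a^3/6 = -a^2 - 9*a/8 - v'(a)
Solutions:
 v(a) = C1 - a^4/24 - a^3/3 - 9*a^2/16


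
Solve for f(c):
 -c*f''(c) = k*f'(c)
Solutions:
 f(c) = C1 + c^(1 - re(k))*(C2*sin(log(c)*Abs(im(k))) + C3*cos(log(c)*im(k)))


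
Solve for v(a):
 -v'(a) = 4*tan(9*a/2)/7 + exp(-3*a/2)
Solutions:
 v(a) = C1 - 4*log(tan(9*a/2)^2 + 1)/63 + 2*exp(-3*a/2)/3


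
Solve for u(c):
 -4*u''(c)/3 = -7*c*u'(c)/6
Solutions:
 u(c) = C1 + C2*erfi(sqrt(7)*c/4)


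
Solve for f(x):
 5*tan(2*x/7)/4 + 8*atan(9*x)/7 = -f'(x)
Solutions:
 f(x) = C1 - 8*x*atan(9*x)/7 + 4*log(81*x^2 + 1)/63 + 35*log(cos(2*x/7))/8


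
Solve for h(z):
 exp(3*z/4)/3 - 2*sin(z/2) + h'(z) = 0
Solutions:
 h(z) = C1 - 4*exp(3*z/4)/9 - 4*cos(z/2)


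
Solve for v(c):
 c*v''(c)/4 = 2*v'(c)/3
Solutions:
 v(c) = C1 + C2*c^(11/3)


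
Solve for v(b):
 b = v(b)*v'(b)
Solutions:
 v(b) = -sqrt(C1 + b^2)
 v(b) = sqrt(C1 + b^2)


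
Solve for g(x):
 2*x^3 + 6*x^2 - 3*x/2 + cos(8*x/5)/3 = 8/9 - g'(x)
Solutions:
 g(x) = C1 - x^4/2 - 2*x^3 + 3*x^2/4 + 8*x/9 - 5*sin(8*x/5)/24


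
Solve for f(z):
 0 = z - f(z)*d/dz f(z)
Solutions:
 f(z) = -sqrt(C1 + z^2)
 f(z) = sqrt(C1 + z^2)


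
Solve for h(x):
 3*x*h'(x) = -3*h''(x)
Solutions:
 h(x) = C1 + C2*erf(sqrt(2)*x/2)


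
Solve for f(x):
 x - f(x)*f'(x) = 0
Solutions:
 f(x) = -sqrt(C1 + x^2)
 f(x) = sqrt(C1 + x^2)


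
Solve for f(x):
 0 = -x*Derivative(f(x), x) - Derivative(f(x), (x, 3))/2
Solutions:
 f(x) = C1 + Integral(C2*airyai(-2^(1/3)*x) + C3*airybi(-2^(1/3)*x), x)


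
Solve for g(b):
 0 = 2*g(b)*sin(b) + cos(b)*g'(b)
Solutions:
 g(b) = C1*cos(b)^2


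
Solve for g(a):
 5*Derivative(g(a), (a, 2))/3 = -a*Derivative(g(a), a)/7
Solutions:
 g(a) = C1 + C2*erf(sqrt(210)*a/70)


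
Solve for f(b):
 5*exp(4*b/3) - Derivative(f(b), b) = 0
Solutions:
 f(b) = C1 + 15*exp(4*b/3)/4


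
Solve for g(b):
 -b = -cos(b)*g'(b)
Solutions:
 g(b) = C1 + Integral(b/cos(b), b)


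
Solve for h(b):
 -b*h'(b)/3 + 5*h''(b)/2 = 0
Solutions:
 h(b) = C1 + C2*erfi(sqrt(15)*b/15)


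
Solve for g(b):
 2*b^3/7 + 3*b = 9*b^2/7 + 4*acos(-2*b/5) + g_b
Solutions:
 g(b) = C1 + b^4/14 - 3*b^3/7 + 3*b^2/2 - 4*b*acos(-2*b/5) - 2*sqrt(25 - 4*b^2)


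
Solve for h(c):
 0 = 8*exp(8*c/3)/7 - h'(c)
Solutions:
 h(c) = C1 + 3*exp(8*c/3)/7


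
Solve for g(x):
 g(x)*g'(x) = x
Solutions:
 g(x) = -sqrt(C1 + x^2)
 g(x) = sqrt(C1 + x^2)


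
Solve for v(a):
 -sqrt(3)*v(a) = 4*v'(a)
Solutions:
 v(a) = C1*exp(-sqrt(3)*a/4)


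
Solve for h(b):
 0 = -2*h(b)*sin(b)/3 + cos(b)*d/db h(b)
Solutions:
 h(b) = C1/cos(b)^(2/3)


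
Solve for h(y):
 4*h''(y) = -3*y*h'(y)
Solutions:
 h(y) = C1 + C2*erf(sqrt(6)*y/4)


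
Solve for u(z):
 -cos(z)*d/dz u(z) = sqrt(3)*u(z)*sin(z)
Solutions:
 u(z) = C1*cos(z)^(sqrt(3))


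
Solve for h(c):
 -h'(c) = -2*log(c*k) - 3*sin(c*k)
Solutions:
 h(c) = C1 + 2*c*log(c*k) - 2*c + 3*Piecewise((-cos(c*k)/k, Ne(k, 0)), (0, True))


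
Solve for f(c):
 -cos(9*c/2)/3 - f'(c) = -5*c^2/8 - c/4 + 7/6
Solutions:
 f(c) = C1 + 5*c^3/24 + c^2/8 - 7*c/6 - 2*sin(9*c/2)/27


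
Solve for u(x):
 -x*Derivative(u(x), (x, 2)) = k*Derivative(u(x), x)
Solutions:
 u(x) = C1 + x^(1 - re(k))*(C2*sin(log(x)*Abs(im(k))) + C3*cos(log(x)*im(k)))


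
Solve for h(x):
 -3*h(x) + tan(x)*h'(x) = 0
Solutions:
 h(x) = C1*sin(x)^3


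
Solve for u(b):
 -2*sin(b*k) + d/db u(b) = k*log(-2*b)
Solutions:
 u(b) = C1 + b*k*(log(-b) - 1) + b*k*log(2) + 2*Piecewise((-cos(b*k)/k, Ne(k, 0)), (0, True))


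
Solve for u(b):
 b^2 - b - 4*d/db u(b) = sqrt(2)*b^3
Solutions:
 u(b) = C1 - sqrt(2)*b^4/16 + b^3/12 - b^2/8


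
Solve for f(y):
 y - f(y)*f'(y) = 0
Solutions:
 f(y) = -sqrt(C1 + y^2)
 f(y) = sqrt(C1 + y^2)


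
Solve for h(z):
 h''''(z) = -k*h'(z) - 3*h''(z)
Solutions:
 h(z) = C1 + C2*exp(2^(1/3)*z*(-2^(1/3)*(k + sqrt(k^2 + 4))^(1/3)/2 + (k + sqrt(k^2 + 4))^(-1/3))) + C3*exp(2^(1/3)*z*(2^(1/3)*(k + sqrt(k^2 + 4))^(1/3)/4 - 2^(1/3)*sqrt(3)*I*(k + sqrt(k^2 + 4))^(1/3)/4 + 2/((-1 + sqrt(3)*I)*(k + sqrt(k^2 + 4))^(1/3)))) + C4*exp(2^(1/3)*z*(2^(1/3)*(k + sqrt(k^2 + 4))^(1/3)/4 + 2^(1/3)*sqrt(3)*I*(k + sqrt(k^2 + 4))^(1/3)/4 - 2/((1 + sqrt(3)*I)*(k + sqrt(k^2 + 4))^(1/3))))


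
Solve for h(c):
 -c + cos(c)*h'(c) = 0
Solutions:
 h(c) = C1 + Integral(c/cos(c), c)


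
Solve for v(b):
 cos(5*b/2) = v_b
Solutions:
 v(b) = C1 + 2*sin(5*b/2)/5


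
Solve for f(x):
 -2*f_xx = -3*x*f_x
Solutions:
 f(x) = C1 + C2*erfi(sqrt(3)*x/2)


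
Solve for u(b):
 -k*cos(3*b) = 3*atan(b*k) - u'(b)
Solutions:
 u(b) = C1 + k*sin(3*b)/3 + 3*Piecewise((b*atan(b*k) - log(b^2*k^2 + 1)/(2*k), Ne(k, 0)), (0, True))


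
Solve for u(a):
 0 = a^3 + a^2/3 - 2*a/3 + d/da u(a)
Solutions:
 u(a) = C1 - a^4/4 - a^3/9 + a^2/3


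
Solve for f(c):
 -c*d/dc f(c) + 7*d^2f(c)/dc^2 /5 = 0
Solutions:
 f(c) = C1 + C2*erfi(sqrt(70)*c/14)


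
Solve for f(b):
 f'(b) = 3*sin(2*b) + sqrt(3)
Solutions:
 f(b) = C1 + sqrt(3)*b - 3*cos(2*b)/2


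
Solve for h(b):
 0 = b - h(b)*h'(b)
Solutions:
 h(b) = -sqrt(C1 + b^2)
 h(b) = sqrt(C1 + b^2)


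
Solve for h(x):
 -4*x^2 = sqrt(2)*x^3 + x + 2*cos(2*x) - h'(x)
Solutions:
 h(x) = C1 + sqrt(2)*x^4/4 + 4*x^3/3 + x^2/2 + sin(2*x)


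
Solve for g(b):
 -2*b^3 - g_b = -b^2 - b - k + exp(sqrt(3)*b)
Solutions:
 g(b) = C1 - b^4/2 + b^3/3 + b^2/2 + b*k - sqrt(3)*exp(sqrt(3)*b)/3


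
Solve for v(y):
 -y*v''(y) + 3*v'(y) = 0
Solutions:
 v(y) = C1 + C2*y^4


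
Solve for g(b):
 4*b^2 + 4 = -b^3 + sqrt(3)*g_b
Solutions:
 g(b) = C1 + sqrt(3)*b^4/12 + 4*sqrt(3)*b^3/9 + 4*sqrt(3)*b/3


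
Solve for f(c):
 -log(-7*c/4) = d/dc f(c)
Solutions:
 f(c) = C1 - c*log(-c) + c*(-log(7) + 1 + 2*log(2))


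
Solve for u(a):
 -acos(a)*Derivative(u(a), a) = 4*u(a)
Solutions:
 u(a) = C1*exp(-4*Integral(1/acos(a), a))


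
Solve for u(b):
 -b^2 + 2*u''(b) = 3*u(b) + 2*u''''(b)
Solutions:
 u(b) = -b^2/3 + (C1*sin(2^(3/4)*3^(1/4)*b*sin(atan(sqrt(5))/2)/2) + C2*cos(2^(3/4)*3^(1/4)*b*sin(atan(sqrt(5))/2)/2))*exp(-2^(3/4)*3^(1/4)*b*cos(atan(sqrt(5))/2)/2) + (C3*sin(2^(3/4)*3^(1/4)*b*sin(atan(sqrt(5))/2)/2) + C4*cos(2^(3/4)*3^(1/4)*b*sin(atan(sqrt(5))/2)/2))*exp(2^(3/4)*3^(1/4)*b*cos(atan(sqrt(5))/2)/2) - 4/9


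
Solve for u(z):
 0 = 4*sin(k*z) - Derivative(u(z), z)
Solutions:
 u(z) = C1 - 4*cos(k*z)/k


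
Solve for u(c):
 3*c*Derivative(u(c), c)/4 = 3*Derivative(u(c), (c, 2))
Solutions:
 u(c) = C1 + C2*erfi(sqrt(2)*c/4)


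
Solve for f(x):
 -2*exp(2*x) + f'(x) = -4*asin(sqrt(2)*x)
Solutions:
 f(x) = C1 - 4*x*asin(sqrt(2)*x) - 2*sqrt(2)*sqrt(1 - 2*x^2) + exp(2*x)


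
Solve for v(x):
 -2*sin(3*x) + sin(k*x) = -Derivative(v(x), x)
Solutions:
 v(x) = C1 - 2*cos(3*x)/3 + cos(k*x)/k


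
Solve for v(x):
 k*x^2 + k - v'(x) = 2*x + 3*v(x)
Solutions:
 v(x) = C1*exp(-3*x) + k*x^2/3 - 2*k*x/9 + 11*k/27 - 2*x/3 + 2/9


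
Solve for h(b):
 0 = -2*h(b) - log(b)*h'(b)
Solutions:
 h(b) = C1*exp(-2*li(b))


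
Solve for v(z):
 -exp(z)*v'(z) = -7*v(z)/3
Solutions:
 v(z) = C1*exp(-7*exp(-z)/3)


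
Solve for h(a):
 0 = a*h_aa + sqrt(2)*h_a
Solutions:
 h(a) = C1 + C2*a^(1 - sqrt(2))


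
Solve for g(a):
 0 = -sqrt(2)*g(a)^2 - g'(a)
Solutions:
 g(a) = 1/(C1 + sqrt(2)*a)


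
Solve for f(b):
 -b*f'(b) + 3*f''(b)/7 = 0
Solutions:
 f(b) = C1 + C2*erfi(sqrt(42)*b/6)


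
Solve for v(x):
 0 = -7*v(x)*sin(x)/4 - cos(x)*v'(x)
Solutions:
 v(x) = C1*cos(x)^(7/4)


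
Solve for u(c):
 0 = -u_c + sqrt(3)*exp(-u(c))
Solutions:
 u(c) = log(C1 + sqrt(3)*c)


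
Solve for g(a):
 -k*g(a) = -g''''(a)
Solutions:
 g(a) = C1*exp(-a*k^(1/4)) + C2*exp(a*k^(1/4)) + C3*exp(-I*a*k^(1/4)) + C4*exp(I*a*k^(1/4))


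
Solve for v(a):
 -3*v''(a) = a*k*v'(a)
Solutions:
 v(a) = Piecewise((-sqrt(6)*sqrt(pi)*C1*erf(sqrt(6)*a*sqrt(k)/6)/(2*sqrt(k)) - C2, (k > 0) | (k < 0)), (-C1*a - C2, True))


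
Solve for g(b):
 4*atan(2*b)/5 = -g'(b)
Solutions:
 g(b) = C1 - 4*b*atan(2*b)/5 + log(4*b^2 + 1)/5


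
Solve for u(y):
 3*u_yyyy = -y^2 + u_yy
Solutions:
 u(y) = C1 + C2*y + C3*exp(-sqrt(3)*y/3) + C4*exp(sqrt(3)*y/3) + y^4/12 + 3*y^2


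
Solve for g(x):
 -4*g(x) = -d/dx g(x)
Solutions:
 g(x) = C1*exp(4*x)


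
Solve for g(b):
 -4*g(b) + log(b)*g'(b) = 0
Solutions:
 g(b) = C1*exp(4*li(b))


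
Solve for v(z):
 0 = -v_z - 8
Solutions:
 v(z) = C1 - 8*z


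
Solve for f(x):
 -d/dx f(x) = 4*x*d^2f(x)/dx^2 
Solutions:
 f(x) = C1 + C2*x^(3/4)


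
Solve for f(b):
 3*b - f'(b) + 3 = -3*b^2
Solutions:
 f(b) = C1 + b^3 + 3*b^2/2 + 3*b


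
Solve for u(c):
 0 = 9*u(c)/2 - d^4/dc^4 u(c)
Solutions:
 u(c) = C1*exp(-2^(3/4)*sqrt(3)*c/2) + C2*exp(2^(3/4)*sqrt(3)*c/2) + C3*sin(2^(3/4)*sqrt(3)*c/2) + C4*cos(2^(3/4)*sqrt(3)*c/2)


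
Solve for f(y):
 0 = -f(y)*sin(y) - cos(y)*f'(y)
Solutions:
 f(y) = C1*cos(y)


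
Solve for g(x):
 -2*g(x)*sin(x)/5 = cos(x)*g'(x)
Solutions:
 g(x) = C1*cos(x)^(2/5)


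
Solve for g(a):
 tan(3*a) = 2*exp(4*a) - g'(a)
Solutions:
 g(a) = C1 + exp(4*a)/2 + log(cos(3*a))/3


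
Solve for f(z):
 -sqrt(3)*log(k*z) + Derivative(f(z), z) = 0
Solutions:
 f(z) = C1 + sqrt(3)*z*log(k*z) - sqrt(3)*z


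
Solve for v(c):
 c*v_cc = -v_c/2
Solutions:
 v(c) = C1 + C2*sqrt(c)


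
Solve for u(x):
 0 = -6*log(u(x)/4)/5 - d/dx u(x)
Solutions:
 -5*Integral(1/(-log(_y) + 2*log(2)), (_y, u(x)))/6 = C1 - x


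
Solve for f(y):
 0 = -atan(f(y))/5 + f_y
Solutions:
 Integral(1/atan(_y), (_y, f(y))) = C1 + y/5


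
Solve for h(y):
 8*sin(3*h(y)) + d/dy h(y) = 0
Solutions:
 h(y) = -acos((-C1 - exp(48*y))/(C1 - exp(48*y)))/3 + 2*pi/3
 h(y) = acos((-C1 - exp(48*y))/(C1 - exp(48*y)))/3


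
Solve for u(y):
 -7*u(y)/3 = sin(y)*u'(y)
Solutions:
 u(y) = C1*(cos(y) + 1)^(7/6)/(cos(y) - 1)^(7/6)


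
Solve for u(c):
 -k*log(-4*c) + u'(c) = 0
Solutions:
 u(c) = C1 + c*k*log(-c) + c*k*(-1 + 2*log(2))


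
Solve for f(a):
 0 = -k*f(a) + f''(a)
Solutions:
 f(a) = C1*exp(-a*sqrt(k)) + C2*exp(a*sqrt(k))


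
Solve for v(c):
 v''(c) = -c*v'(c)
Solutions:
 v(c) = C1 + C2*erf(sqrt(2)*c/2)


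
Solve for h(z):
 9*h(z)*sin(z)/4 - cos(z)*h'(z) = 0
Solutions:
 h(z) = C1/cos(z)^(9/4)


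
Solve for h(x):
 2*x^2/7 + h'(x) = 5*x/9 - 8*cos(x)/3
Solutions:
 h(x) = C1 - 2*x^3/21 + 5*x^2/18 - 8*sin(x)/3


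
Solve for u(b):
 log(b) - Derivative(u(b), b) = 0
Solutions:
 u(b) = C1 + b*log(b) - b


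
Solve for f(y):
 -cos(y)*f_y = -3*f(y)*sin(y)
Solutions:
 f(y) = C1/cos(y)^3


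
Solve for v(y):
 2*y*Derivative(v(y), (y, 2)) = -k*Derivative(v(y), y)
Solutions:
 v(y) = C1 + y^(1 - re(k)/2)*(C2*sin(log(y)*Abs(im(k))/2) + C3*cos(log(y)*im(k)/2))


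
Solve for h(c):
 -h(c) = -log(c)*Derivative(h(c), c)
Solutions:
 h(c) = C1*exp(li(c))


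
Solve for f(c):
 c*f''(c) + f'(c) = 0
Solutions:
 f(c) = C1 + C2*log(c)


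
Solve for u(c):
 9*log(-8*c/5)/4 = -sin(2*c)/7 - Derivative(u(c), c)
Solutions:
 u(c) = C1 - 9*c*log(-c)/4 - 7*c*log(2) + c*log(10)/4 + 9*c/4 + 2*c*log(5) + cos(2*c)/14


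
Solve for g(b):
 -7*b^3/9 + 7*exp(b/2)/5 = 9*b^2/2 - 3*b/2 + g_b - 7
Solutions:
 g(b) = C1 - 7*b^4/36 - 3*b^3/2 + 3*b^2/4 + 7*b + 14*exp(b/2)/5


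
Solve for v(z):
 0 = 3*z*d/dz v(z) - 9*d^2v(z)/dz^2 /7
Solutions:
 v(z) = C1 + C2*erfi(sqrt(42)*z/6)


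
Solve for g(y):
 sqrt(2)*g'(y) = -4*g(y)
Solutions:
 g(y) = C1*exp(-2*sqrt(2)*y)


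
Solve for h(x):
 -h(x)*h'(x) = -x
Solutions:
 h(x) = -sqrt(C1 + x^2)
 h(x) = sqrt(C1 + x^2)


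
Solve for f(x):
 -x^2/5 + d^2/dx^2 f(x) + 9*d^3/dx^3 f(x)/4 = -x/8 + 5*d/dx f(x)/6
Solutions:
 f(x) = C1 + C2*exp(x*(-2 + sqrt(34))/9) + C3*exp(-x*(2 + sqrt(34))/9) - 2*x^3/25 - 213*x^2/1000 - 2259*x/1250


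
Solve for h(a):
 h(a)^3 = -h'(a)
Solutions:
 h(a) = -sqrt(2)*sqrt(-1/(C1 - a))/2
 h(a) = sqrt(2)*sqrt(-1/(C1 - a))/2


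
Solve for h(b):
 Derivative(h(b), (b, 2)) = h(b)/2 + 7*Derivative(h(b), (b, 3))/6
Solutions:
 h(b) = C1*exp(b*(8*2^(1/3)/(7*sqrt(345) + 131)^(1/3) + 8 + 2^(2/3)*(7*sqrt(345) + 131)^(1/3))/28)*sin(2^(1/3)*sqrt(3)*b*(-2^(1/3)*(7*sqrt(345) + 131)^(1/3) + 8/(7*sqrt(345) + 131)^(1/3))/28) + C2*exp(b*(8*2^(1/3)/(7*sqrt(345) + 131)^(1/3) + 8 + 2^(2/3)*(7*sqrt(345) + 131)^(1/3))/28)*cos(2^(1/3)*sqrt(3)*b*(-2^(1/3)*(7*sqrt(345) + 131)^(1/3) + 8/(7*sqrt(345) + 131)^(1/3))/28) + C3*exp(b*(-2^(2/3)*(7*sqrt(345) + 131)^(1/3) - 8*2^(1/3)/(7*sqrt(345) + 131)^(1/3) + 4)/14)


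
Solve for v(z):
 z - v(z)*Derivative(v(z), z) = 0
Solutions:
 v(z) = -sqrt(C1 + z^2)
 v(z) = sqrt(C1 + z^2)


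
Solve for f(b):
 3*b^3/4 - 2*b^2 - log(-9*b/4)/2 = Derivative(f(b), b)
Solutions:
 f(b) = C1 + 3*b^4/16 - 2*b^3/3 - b*log(-b)/2 + b*(-log(3) + 1/2 + log(2))


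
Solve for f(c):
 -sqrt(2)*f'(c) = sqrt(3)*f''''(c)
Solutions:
 f(c) = C1 + C4*exp(-2^(1/6)*3^(5/6)*c/3) + (C2*sin(2^(1/6)*3^(1/3)*c/2) + C3*cos(2^(1/6)*3^(1/3)*c/2))*exp(2^(1/6)*3^(5/6)*c/6)


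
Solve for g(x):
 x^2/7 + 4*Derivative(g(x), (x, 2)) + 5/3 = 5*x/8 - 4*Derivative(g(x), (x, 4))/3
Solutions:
 g(x) = C1 + C2*x + C3*sin(sqrt(3)*x) + C4*cos(sqrt(3)*x) - x^4/336 + 5*x^3/192 - 11*x^2/56


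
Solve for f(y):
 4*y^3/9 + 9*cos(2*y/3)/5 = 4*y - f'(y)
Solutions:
 f(y) = C1 - y^4/9 + 2*y^2 - 27*sin(2*y/3)/10


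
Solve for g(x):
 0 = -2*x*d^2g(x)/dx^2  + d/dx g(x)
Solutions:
 g(x) = C1 + C2*x^(3/2)


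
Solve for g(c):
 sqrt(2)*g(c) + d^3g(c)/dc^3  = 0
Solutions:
 g(c) = C3*exp(-2^(1/6)*c) + (C1*sin(2^(1/6)*sqrt(3)*c/2) + C2*cos(2^(1/6)*sqrt(3)*c/2))*exp(2^(1/6)*c/2)


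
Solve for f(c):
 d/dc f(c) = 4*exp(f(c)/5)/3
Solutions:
 f(c) = 5*log(-1/(C1 + 4*c)) + 5*log(15)


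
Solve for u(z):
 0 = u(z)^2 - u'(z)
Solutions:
 u(z) = -1/(C1 + z)


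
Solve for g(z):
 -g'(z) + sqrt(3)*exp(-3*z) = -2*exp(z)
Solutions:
 g(z) = C1 + 2*exp(z) - sqrt(3)*exp(-3*z)/3


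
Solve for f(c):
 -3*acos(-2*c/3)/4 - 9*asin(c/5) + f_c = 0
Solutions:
 f(c) = C1 + 3*c*acos(-2*c/3)/4 + 9*c*asin(c/5) + 3*sqrt(9 - 4*c^2)/8 + 9*sqrt(25 - c^2)


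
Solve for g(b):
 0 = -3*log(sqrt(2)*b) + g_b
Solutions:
 g(b) = C1 + 3*b*log(b) - 3*b + 3*b*log(2)/2


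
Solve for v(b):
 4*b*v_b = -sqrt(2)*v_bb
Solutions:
 v(b) = C1 + C2*erf(2^(1/4)*b)


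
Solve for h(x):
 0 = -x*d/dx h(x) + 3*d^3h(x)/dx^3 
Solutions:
 h(x) = C1 + Integral(C2*airyai(3^(2/3)*x/3) + C3*airybi(3^(2/3)*x/3), x)


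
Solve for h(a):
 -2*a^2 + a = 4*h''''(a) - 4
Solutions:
 h(a) = C1 + C2*a + C3*a^2 + C4*a^3 - a^6/720 + a^5/480 + a^4/24


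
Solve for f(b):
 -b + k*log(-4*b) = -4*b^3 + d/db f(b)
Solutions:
 f(b) = C1 + b^4 - b^2/2 + b*k*log(-b) + b*k*(-1 + 2*log(2))


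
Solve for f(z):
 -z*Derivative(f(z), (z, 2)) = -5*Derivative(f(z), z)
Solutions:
 f(z) = C1 + C2*z^6


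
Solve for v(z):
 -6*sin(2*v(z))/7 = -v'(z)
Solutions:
 -6*z/7 + log(cos(2*v(z)) - 1)/4 - log(cos(2*v(z)) + 1)/4 = C1


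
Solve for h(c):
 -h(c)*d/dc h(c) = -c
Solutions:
 h(c) = -sqrt(C1 + c^2)
 h(c) = sqrt(C1 + c^2)


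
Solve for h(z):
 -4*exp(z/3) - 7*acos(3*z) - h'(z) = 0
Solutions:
 h(z) = C1 - 7*z*acos(3*z) + 7*sqrt(1 - 9*z^2)/3 - 12*exp(z/3)


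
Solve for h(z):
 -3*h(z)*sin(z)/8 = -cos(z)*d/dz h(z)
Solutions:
 h(z) = C1/cos(z)^(3/8)


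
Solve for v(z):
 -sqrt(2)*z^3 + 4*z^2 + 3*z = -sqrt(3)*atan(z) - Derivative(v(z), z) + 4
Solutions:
 v(z) = C1 + sqrt(2)*z^4/4 - 4*z^3/3 - 3*z^2/2 + 4*z - sqrt(3)*(z*atan(z) - log(z^2 + 1)/2)


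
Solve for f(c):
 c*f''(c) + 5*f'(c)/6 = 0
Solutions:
 f(c) = C1 + C2*c^(1/6)


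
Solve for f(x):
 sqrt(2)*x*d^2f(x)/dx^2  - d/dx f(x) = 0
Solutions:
 f(x) = C1 + C2*x^(sqrt(2)/2 + 1)


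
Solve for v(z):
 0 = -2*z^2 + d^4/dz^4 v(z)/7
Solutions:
 v(z) = C1 + C2*z + C3*z^2 + C4*z^3 + 7*z^6/180


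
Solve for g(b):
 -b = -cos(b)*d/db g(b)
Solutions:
 g(b) = C1 + Integral(b/cos(b), b)


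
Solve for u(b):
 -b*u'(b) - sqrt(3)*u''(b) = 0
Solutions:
 u(b) = C1 + C2*erf(sqrt(2)*3^(3/4)*b/6)


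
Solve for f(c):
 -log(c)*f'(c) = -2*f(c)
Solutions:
 f(c) = C1*exp(2*li(c))


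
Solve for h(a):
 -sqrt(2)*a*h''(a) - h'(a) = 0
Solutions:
 h(a) = C1 + C2*a^(1 - sqrt(2)/2)


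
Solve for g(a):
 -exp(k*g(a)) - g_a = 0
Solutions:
 g(a) = Piecewise((log(1/(C1*k + a*k))/k, Ne(k, 0)), (nan, True))
 g(a) = Piecewise((C1 - a, Eq(k, 0)), (nan, True))


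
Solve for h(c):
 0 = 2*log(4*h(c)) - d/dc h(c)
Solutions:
 -Integral(1/(log(_y) + 2*log(2)), (_y, h(c)))/2 = C1 - c


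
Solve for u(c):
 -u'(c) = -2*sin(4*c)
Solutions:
 u(c) = C1 - cos(4*c)/2


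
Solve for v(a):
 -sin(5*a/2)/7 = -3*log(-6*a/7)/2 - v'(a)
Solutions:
 v(a) = C1 - 3*a*log(-a)/2 - 2*a*log(6) + 3*a/2 + a*log(42)/2 + a*log(7) - 2*cos(5*a/2)/35


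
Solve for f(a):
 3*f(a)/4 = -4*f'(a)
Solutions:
 f(a) = C1*exp(-3*a/16)


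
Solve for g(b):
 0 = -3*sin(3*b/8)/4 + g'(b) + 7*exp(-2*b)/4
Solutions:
 g(b) = C1 - 2*cos(3*b/8) + 7*exp(-2*b)/8


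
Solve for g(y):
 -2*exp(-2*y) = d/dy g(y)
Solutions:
 g(y) = C1 + exp(-2*y)


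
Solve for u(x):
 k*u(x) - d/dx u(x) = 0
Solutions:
 u(x) = C1*exp(k*x)


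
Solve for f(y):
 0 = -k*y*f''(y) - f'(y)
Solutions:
 f(y) = C1 + y^(((re(k) - 1)*re(k) + im(k)^2)/(re(k)^2 + im(k)^2))*(C2*sin(log(y)*Abs(im(k))/(re(k)^2 + im(k)^2)) + C3*cos(log(y)*im(k)/(re(k)^2 + im(k)^2)))


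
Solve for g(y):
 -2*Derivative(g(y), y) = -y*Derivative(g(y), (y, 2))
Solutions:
 g(y) = C1 + C2*y^3


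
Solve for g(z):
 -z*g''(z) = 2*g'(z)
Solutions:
 g(z) = C1 + C2/z


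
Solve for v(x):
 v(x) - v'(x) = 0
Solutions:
 v(x) = C1*exp(x)


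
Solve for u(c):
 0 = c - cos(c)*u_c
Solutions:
 u(c) = C1 + Integral(c/cos(c), c)


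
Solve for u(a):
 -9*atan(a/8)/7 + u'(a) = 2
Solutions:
 u(a) = C1 + 9*a*atan(a/8)/7 + 2*a - 36*log(a^2 + 64)/7


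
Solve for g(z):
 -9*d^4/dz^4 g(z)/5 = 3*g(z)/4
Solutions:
 g(z) = (C1*sin(3^(3/4)*5^(1/4)*z/6) + C2*cos(3^(3/4)*5^(1/4)*z/6))*exp(-3^(3/4)*5^(1/4)*z/6) + (C3*sin(3^(3/4)*5^(1/4)*z/6) + C4*cos(3^(3/4)*5^(1/4)*z/6))*exp(3^(3/4)*5^(1/4)*z/6)


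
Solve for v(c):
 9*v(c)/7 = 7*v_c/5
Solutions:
 v(c) = C1*exp(45*c/49)


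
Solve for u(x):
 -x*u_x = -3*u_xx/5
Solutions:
 u(x) = C1 + C2*erfi(sqrt(30)*x/6)


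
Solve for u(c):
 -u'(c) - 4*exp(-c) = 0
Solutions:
 u(c) = C1 + 4*exp(-c)


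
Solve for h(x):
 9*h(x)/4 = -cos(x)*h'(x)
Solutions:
 h(x) = C1*(sin(x) - 1)^(9/8)/(sin(x) + 1)^(9/8)


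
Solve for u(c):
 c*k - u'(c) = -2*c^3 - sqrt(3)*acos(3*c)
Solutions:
 u(c) = C1 + c^4/2 + c^2*k/2 + sqrt(3)*(c*acos(3*c) - sqrt(1 - 9*c^2)/3)


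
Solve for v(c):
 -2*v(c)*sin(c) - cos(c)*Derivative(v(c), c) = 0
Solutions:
 v(c) = C1*cos(c)^2


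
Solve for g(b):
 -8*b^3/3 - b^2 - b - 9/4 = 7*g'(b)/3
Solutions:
 g(b) = C1 - 2*b^4/7 - b^3/7 - 3*b^2/14 - 27*b/28


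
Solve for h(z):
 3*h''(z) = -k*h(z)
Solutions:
 h(z) = C1*exp(-sqrt(3)*z*sqrt(-k)/3) + C2*exp(sqrt(3)*z*sqrt(-k)/3)


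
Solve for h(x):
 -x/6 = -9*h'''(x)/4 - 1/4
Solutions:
 h(x) = C1 + C2*x + C3*x^2 + x^4/324 - x^3/54


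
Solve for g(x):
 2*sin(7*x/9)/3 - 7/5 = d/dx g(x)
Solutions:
 g(x) = C1 - 7*x/5 - 6*cos(7*x/9)/7


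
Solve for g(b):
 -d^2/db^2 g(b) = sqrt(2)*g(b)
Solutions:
 g(b) = C1*sin(2^(1/4)*b) + C2*cos(2^(1/4)*b)


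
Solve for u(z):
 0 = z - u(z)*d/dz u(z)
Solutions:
 u(z) = -sqrt(C1 + z^2)
 u(z) = sqrt(C1 + z^2)


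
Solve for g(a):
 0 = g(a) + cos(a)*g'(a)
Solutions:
 g(a) = C1*sqrt(sin(a) - 1)/sqrt(sin(a) + 1)


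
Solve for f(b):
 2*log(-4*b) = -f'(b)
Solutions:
 f(b) = C1 - 2*b*log(-b) + 2*b*(1 - 2*log(2))


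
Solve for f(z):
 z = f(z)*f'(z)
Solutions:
 f(z) = -sqrt(C1 + z^2)
 f(z) = sqrt(C1 + z^2)


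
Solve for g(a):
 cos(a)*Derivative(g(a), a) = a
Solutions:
 g(a) = C1 + Integral(a/cos(a), a)


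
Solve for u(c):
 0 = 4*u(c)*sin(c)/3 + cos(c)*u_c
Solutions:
 u(c) = C1*cos(c)^(4/3)


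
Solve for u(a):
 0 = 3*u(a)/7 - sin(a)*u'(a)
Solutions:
 u(a) = C1*(cos(a) - 1)^(3/14)/(cos(a) + 1)^(3/14)


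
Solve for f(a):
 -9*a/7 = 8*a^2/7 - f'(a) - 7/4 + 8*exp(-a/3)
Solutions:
 f(a) = C1 + 8*a^3/21 + 9*a^2/14 - 7*a/4 - 24*exp(-a/3)


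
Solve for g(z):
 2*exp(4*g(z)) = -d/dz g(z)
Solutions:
 g(z) = log(-I*(1/(C1 + 8*z))^(1/4))
 g(z) = log(I*(1/(C1 + 8*z))^(1/4))
 g(z) = log(-(1/(C1 + 8*z))^(1/4))
 g(z) = log(1/(C1 + 8*z))/4


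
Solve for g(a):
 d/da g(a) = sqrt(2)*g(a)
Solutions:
 g(a) = C1*exp(sqrt(2)*a)


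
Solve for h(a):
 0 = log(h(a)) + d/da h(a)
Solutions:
 li(h(a)) = C1 - a


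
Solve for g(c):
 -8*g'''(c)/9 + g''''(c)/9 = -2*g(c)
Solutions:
 g(c) = C1*exp(c*(-sqrt(2)*sqrt(6^(2/3)/(sqrt(138) + 12)^(1/3) + 6^(1/3)*(sqrt(138) + 12)^(1/3) + 8)/2 + 2))*sin(sqrt(2)*c*sqrt(-16 + 6^(2/3)/(sqrt(138) + 12)^(1/3) + 6^(1/3)*(sqrt(138) + 12)^(1/3) + 32*sqrt(2)/sqrt(6^(2/3)/(sqrt(138) + 12)^(1/3) + 6^(1/3)*(sqrt(138) + 12)^(1/3) + 8))/2) + C2*exp(c*(-sqrt(2)*sqrt(6^(2/3)/(sqrt(138) + 12)^(1/3) + 6^(1/3)*(sqrt(138) + 12)^(1/3) + 8)/2 + 2))*cos(sqrt(2)*c*sqrt(-16 + 6^(2/3)/(sqrt(138) + 12)^(1/3) + 6^(1/3)*(sqrt(138) + 12)^(1/3) + 32*sqrt(2)/sqrt(6^(2/3)/(sqrt(138) + 12)^(1/3) + 6^(1/3)*(sqrt(138) + 12)^(1/3) + 8))/2) + C3*exp(c*(2 + sqrt(2)*sqrt(6^(2/3)/(sqrt(138) + 12)^(1/3) + 6^(1/3)*(sqrt(138) + 12)^(1/3) + 8)/2 + sqrt(2)*sqrt(-6^(1/3)*(sqrt(138) + 12)^(1/3) - 6^(2/3)/(sqrt(138) + 12)^(1/3) + 32*sqrt(2)/sqrt(6^(2/3)/(sqrt(138) + 12)^(1/3) + 6^(1/3)*(sqrt(138) + 12)^(1/3) + 8) + 16)/2)) + C4*exp(c*(-sqrt(2)*sqrt(-6^(1/3)*(sqrt(138) + 12)^(1/3) - 6^(2/3)/(sqrt(138) + 12)^(1/3) + 32*sqrt(2)/sqrt(6^(2/3)/(sqrt(138) + 12)^(1/3) + 6^(1/3)*(sqrt(138) + 12)^(1/3) + 8) + 16)/2 + 2 + sqrt(2)*sqrt(6^(2/3)/(sqrt(138) + 12)^(1/3) + 6^(1/3)*(sqrt(138) + 12)^(1/3) + 8)/2))


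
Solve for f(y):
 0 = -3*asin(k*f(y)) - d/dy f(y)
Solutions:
 Integral(1/asin(_y*k), (_y, f(y))) = C1 - 3*y


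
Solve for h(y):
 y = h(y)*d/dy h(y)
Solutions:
 h(y) = -sqrt(C1 + y^2)
 h(y) = sqrt(C1 + y^2)


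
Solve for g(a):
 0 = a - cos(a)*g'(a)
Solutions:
 g(a) = C1 + Integral(a/cos(a), a)


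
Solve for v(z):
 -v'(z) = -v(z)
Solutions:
 v(z) = C1*exp(z)


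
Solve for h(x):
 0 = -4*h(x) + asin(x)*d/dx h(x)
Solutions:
 h(x) = C1*exp(4*Integral(1/asin(x), x))


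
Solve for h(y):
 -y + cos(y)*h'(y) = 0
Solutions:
 h(y) = C1 + Integral(y/cos(y), y)


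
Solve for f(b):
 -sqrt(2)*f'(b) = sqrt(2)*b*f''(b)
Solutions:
 f(b) = C1 + C2*log(b)


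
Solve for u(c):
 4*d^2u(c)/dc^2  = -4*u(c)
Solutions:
 u(c) = C1*sin(c) + C2*cos(c)


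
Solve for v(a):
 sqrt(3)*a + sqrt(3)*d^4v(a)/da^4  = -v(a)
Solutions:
 v(a) = -sqrt(3)*a + (C1*sin(sqrt(2)*3^(7/8)*a/6) + C2*cos(sqrt(2)*3^(7/8)*a/6))*exp(-sqrt(2)*3^(7/8)*a/6) + (C3*sin(sqrt(2)*3^(7/8)*a/6) + C4*cos(sqrt(2)*3^(7/8)*a/6))*exp(sqrt(2)*3^(7/8)*a/6)


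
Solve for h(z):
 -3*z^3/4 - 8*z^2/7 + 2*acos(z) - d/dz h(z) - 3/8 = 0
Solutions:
 h(z) = C1 - 3*z^4/16 - 8*z^3/21 + 2*z*acos(z) - 3*z/8 - 2*sqrt(1 - z^2)


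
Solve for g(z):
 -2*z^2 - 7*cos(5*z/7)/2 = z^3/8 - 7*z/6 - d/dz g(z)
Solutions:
 g(z) = C1 + z^4/32 + 2*z^3/3 - 7*z^2/12 + 49*sin(5*z/7)/10


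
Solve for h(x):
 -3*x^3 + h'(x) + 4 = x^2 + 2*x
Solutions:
 h(x) = C1 + 3*x^4/4 + x^3/3 + x^2 - 4*x


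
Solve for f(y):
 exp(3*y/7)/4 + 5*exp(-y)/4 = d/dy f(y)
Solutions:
 f(y) = C1 + 7*exp(3*y/7)/12 - 5*exp(-y)/4


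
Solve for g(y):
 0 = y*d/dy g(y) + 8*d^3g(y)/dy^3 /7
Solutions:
 g(y) = C1 + Integral(C2*airyai(-7^(1/3)*y/2) + C3*airybi(-7^(1/3)*y/2), y)


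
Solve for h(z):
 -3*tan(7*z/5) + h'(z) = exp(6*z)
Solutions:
 h(z) = C1 + exp(6*z)/6 - 15*log(cos(7*z/5))/7


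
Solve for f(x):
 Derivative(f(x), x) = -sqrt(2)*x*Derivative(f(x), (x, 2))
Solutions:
 f(x) = C1 + C2*x^(1 - sqrt(2)/2)


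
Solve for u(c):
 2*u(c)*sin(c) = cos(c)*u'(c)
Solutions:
 u(c) = C1/cos(c)^2


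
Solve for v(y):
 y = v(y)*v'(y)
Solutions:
 v(y) = -sqrt(C1 + y^2)
 v(y) = sqrt(C1 + y^2)


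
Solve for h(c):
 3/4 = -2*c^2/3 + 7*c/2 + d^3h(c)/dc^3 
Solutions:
 h(c) = C1 + C2*c + C3*c^2 + c^5/90 - 7*c^4/48 + c^3/8


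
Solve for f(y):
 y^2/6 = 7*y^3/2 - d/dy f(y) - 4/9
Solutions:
 f(y) = C1 + 7*y^4/8 - y^3/18 - 4*y/9


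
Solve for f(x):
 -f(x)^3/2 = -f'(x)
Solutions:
 f(x) = -sqrt(-1/(C1 + x))
 f(x) = sqrt(-1/(C1 + x))


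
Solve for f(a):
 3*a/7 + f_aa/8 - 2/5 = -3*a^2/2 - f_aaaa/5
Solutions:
 f(a) = C1 + C2*a + C3*sin(sqrt(10)*a/4) + C4*cos(sqrt(10)*a/4) - a^4 - 4*a^3/7 + 104*a^2/5


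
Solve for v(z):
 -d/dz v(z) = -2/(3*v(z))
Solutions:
 v(z) = -sqrt(C1 + 12*z)/3
 v(z) = sqrt(C1 + 12*z)/3


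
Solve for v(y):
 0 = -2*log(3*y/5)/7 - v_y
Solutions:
 v(y) = C1 - 2*y*log(y)/7 - 2*y*log(3)/7 + 2*y/7 + 2*y*log(5)/7


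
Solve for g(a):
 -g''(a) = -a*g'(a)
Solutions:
 g(a) = C1 + C2*erfi(sqrt(2)*a/2)


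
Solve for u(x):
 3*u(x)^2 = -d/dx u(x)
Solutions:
 u(x) = 1/(C1 + 3*x)


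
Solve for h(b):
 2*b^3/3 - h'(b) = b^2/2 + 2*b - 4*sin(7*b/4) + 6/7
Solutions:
 h(b) = C1 + b^4/6 - b^3/6 - b^2 - 6*b/7 - 16*cos(7*b/4)/7


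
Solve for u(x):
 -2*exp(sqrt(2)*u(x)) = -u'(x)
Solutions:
 u(x) = sqrt(2)*(2*log(-1/(C1 + 2*x)) - log(2))/4


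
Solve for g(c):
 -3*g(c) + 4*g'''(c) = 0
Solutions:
 g(c) = C3*exp(6^(1/3)*c/2) + (C1*sin(2^(1/3)*3^(5/6)*c/4) + C2*cos(2^(1/3)*3^(5/6)*c/4))*exp(-6^(1/3)*c/4)


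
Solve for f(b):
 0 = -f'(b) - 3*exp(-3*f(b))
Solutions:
 f(b) = log(C1 - 9*b)/3
 f(b) = log((-3^(1/3) - 3^(5/6)*I)*(C1 - 3*b)^(1/3)/2)
 f(b) = log((-3^(1/3) + 3^(5/6)*I)*(C1 - 3*b)^(1/3)/2)


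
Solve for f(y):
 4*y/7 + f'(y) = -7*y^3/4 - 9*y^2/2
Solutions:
 f(y) = C1 - 7*y^4/16 - 3*y^3/2 - 2*y^2/7


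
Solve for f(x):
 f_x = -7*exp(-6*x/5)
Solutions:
 f(x) = C1 + 35*exp(-6*x/5)/6


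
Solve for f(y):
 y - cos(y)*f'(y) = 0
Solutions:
 f(y) = C1 + Integral(y/cos(y), y)


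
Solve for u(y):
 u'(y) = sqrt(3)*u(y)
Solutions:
 u(y) = C1*exp(sqrt(3)*y)


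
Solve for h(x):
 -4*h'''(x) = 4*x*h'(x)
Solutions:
 h(x) = C1 + Integral(C2*airyai(-x) + C3*airybi(-x), x)


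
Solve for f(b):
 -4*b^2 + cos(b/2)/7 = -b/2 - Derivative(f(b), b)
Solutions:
 f(b) = C1 + 4*b^3/3 - b^2/4 - 2*sin(b/2)/7


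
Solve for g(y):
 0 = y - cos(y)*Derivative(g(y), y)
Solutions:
 g(y) = C1 + Integral(y/cos(y), y)


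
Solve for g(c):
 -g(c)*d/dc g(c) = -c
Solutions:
 g(c) = -sqrt(C1 + c^2)
 g(c) = sqrt(C1 + c^2)


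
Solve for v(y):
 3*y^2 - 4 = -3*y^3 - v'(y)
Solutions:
 v(y) = C1 - 3*y^4/4 - y^3 + 4*y


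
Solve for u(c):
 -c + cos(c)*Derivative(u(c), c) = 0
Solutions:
 u(c) = C1 + Integral(c/cos(c), c)


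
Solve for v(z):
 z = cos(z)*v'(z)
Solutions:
 v(z) = C1 + Integral(z/cos(z), z)


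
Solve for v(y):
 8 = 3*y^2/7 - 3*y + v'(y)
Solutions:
 v(y) = C1 - y^3/7 + 3*y^2/2 + 8*y


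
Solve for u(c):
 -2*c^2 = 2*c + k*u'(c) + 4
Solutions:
 u(c) = C1 - 2*c^3/(3*k) - c^2/k - 4*c/k


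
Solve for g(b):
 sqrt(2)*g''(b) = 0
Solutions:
 g(b) = C1 + C2*b


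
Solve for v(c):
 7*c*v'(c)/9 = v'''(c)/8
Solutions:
 v(c) = C1 + Integral(C2*airyai(2*21^(1/3)*c/3) + C3*airybi(2*21^(1/3)*c/3), c)


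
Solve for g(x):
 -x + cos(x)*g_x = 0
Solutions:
 g(x) = C1 + Integral(x/cos(x), x)


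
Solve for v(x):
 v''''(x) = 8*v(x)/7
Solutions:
 v(x) = C1*exp(-14^(3/4)*x/7) + C2*exp(14^(3/4)*x/7) + C3*sin(14^(3/4)*x/7) + C4*cos(14^(3/4)*x/7)


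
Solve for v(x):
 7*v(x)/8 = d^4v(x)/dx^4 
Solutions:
 v(x) = C1*exp(-14^(1/4)*x/2) + C2*exp(14^(1/4)*x/2) + C3*sin(14^(1/4)*x/2) + C4*cos(14^(1/4)*x/2)


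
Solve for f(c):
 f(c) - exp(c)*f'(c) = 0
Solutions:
 f(c) = C1*exp(-exp(-c))


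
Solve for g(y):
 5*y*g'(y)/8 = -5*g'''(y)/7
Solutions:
 g(y) = C1 + Integral(C2*airyai(-7^(1/3)*y/2) + C3*airybi(-7^(1/3)*y/2), y)


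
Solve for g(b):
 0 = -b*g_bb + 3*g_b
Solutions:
 g(b) = C1 + C2*b^4


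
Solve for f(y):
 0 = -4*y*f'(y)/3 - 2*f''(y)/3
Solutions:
 f(y) = C1 + C2*erf(y)


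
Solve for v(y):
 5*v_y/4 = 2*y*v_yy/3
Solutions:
 v(y) = C1 + C2*y^(23/8)


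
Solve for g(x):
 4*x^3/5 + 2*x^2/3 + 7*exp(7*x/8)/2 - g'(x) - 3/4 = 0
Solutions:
 g(x) = C1 + x^4/5 + 2*x^3/9 - 3*x/4 + 4*exp(7*x/8)


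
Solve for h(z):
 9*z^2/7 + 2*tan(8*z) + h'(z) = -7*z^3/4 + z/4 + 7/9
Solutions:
 h(z) = C1 - 7*z^4/16 - 3*z^3/7 + z^2/8 + 7*z/9 + log(cos(8*z))/4


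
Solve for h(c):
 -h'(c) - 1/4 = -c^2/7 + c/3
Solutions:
 h(c) = C1 + c^3/21 - c^2/6 - c/4


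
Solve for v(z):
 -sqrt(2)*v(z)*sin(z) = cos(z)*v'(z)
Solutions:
 v(z) = C1*cos(z)^(sqrt(2))


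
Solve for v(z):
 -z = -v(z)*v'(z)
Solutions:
 v(z) = -sqrt(C1 + z^2)
 v(z) = sqrt(C1 + z^2)


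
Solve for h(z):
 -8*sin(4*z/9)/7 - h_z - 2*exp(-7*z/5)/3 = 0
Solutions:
 h(z) = C1 + 18*cos(4*z/9)/7 + 10*exp(-7*z/5)/21


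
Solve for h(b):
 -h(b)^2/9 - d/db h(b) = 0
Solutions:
 h(b) = 9/(C1 + b)


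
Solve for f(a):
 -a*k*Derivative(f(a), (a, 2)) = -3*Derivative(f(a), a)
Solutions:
 f(a) = C1 + a^(((re(k) + 3)*re(k) + im(k)^2)/(re(k)^2 + im(k)^2))*(C2*sin(3*log(a)*Abs(im(k))/(re(k)^2 + im(k)^2)) + C3*cos(3*log(a)*im(k)/(re(k)^2 + im(k)^2)))


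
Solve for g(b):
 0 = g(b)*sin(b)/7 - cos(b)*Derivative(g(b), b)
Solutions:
 g(b) = C1/cos(b)^(1/7)


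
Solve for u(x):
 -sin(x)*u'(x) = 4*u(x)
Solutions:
 u(x) = C1*(cos(x)^2 + 2*cos(x) + 1)/(cos(x)^2 - 2*cos(x) + 1)


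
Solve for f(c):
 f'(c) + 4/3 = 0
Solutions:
 f(c) = C1 - 4*c/3


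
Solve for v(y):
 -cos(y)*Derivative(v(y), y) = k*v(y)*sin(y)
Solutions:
 v(y) = C1*exp(k*log(cos(y)))


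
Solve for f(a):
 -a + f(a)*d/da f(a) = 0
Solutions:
 f(a) = -sqrt(C1 + a^2)
 f(a) = sqrt(C1 + a^2)


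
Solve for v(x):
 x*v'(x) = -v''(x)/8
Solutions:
 v(x) = C1 + C2*erf(2*x)


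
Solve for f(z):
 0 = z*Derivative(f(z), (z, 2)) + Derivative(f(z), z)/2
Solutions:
 f(z) = C1 + C2*sqrt(z)


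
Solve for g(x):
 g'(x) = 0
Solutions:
 g(x) = C1


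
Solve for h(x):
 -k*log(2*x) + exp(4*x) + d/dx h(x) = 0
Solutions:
 h(x) = C1 + k*x*log(x) + k*x*(-1 + log(2)) - exp(4*x)/4


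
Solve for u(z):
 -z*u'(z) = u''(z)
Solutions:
 u(z) = C1 + C2*erf(sqrt(2)*z/2)


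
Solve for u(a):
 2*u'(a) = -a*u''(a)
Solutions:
 u(a) = C1 + C2/a


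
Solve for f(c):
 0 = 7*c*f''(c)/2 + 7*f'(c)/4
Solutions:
 f(c) = C1 + C2*sqrt(c)


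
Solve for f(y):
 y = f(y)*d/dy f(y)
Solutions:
 f(y) = -sqrt(C1 + y^2)
 f(y) = sqrt(C1 + y^2)


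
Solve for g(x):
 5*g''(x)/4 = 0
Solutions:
 g(x) = C1 + C2*x


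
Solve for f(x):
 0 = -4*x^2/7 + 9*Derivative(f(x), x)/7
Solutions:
 f(x) = C1 + 4*x^3/27


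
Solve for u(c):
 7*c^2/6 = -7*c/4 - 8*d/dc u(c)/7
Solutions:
 u(c) = C1 - 49*c^3/144 - 49*c^2/64


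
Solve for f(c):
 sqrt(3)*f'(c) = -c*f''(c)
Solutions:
 f(c) = C1 + C2*c^(1 - sqrt(3))


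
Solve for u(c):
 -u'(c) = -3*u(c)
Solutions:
 u(c) = C1*exp(3*c)


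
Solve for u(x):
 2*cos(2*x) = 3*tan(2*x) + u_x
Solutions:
 u(x) = C1 + 3*log(cos(2*x))/2 + sin(2*x)


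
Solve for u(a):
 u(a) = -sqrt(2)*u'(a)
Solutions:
 u(a) = C1*exp(-sqrt(2)*a/2)


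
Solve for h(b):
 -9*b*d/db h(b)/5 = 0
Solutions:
 h(b) = C1


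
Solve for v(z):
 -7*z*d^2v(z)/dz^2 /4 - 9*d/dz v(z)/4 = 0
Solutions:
 v(z) = C1 + C2/z^(2/7)


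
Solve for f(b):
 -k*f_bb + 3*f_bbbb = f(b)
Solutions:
 f(b) = C1*exp(-sqrt(6)*b*sqrt(k - sqrt(k^2 + 12))/6) + C2*exp(sqrt(6)*b*sqrt(k - sqrt(k^2 + 12))/6) + C3*exp(-sqrt(6)*b*sqrt(k + sqrt(k^2 + 12))/6) + C4*exp(sqrt(6)*b*sqrt(k + sqrt(k^2 + 12))/6)


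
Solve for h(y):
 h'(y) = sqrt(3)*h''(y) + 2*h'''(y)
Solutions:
 h(y) = C1 + C2*exp(y*(-sqrt(3) + sqrt(11))/4) + C3*exp(-y*(sqrt(3) + sqrt(11))/4)


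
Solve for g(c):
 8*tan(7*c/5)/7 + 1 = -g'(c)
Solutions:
 g(c) = C1 - c + 40*log(cos(7*c/5))/49


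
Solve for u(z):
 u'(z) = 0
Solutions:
 u(z) = C1


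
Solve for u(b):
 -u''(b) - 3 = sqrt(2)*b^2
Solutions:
 u(b) = C1 + C2*b - sqrt(2)*b^4/12 - 3*b^2/2


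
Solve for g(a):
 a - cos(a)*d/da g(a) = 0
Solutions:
 g(a) = C1 + Integral(a/cos(a), a)


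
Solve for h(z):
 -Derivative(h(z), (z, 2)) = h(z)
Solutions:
 h(z) = C1*sin(z) + C2*cos(z)


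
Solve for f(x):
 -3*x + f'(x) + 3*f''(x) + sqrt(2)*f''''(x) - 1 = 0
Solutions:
 f(x) = C1 + C2*exp(x*(-2*2^(1/6)/(sqrt(2) + 2*sqrt(1/2 + sqrt(2)))^(1/3) + 2^(1/3)*(sqrt(2) + 2*sqrt(1/2 + sqrt(2)))^(1/3))/4)*sin(sqrt(3)*x*(18*2^(1/6)/(27*sqrt(2) + 2*sqrt(729/2 + 729*sqrt(2)))^(1/3) + 2^(1/3)*(27*sqrt(2) + 2*sqrt(729/2 + 729*sqrt(2)))^(1/3))/12) + C3*exp(x*(-2*2^(1/6)/(sqrt(2) + 2*sqrt(1/2 + sqrt(2)))^(1/3) + 2^(1/3)*(sqrt(2) + 2*sqrt(1/2 + sqrt(2)))^(1/3))/4)*cos(sqrt(3)*x*(18*2^(1/6)/(27*sqrt(2) + 2*sqrt(729/2 + 729*sqrt(2)))^(1/3) + 2^(1/3)*(27*sqrt(2) + 2*sqrt(729/2 + 729*sqrt(2)))^(1/3))/12) + C4*exp(x*(-2^(1/3)*(sqrt(2) + 2*sqrt(1/2 + sqrt(2)))^(1/3)/2 + 2^(1/6)/(sqrt(2) + 2*sqrt(1/2 + sqrt(2)))^(1/3))) + 3*x^2/2 - 8*x
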